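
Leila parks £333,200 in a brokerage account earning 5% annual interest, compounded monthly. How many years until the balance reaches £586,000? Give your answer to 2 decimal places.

11.32 years

We need (1 + 0.00416667)^(12t) = 1.7587, so 12t = ln 1.7587 / ln 1.004167 ≈ 135.7805.
t ≈ 135.7805/12 = 11.3150 years.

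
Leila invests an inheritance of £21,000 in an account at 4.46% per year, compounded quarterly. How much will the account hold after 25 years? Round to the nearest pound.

Periodic rate = 4.46%/4 = 0.01115; periods = 4·25 = 100.
A = 21,000·(1 + 0.01115)^100 ≈ 21,000·3.0308093575 ≈ 63,646.9965.

£63,647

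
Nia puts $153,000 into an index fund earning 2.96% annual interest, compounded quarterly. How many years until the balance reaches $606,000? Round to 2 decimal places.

46.67 years

We need (1 + 0.0074)^(4t) = 3.9608, so 4t = ln 3.9608 / ln 1.0074 ≈ 186.6931.
t ≈ 186.6931/4 = 46.6733 years.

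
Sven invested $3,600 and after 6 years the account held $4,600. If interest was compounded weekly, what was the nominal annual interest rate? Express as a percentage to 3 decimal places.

4.087%

(1 + r/52)^312 = 4,600/3,600 = 1.27778.
1 + r/52 = 1.27778^(1/312) ≈ 1.000786, so r/52 ≈ 0.000785958.
r ≈ 52·0.000785958 = 4.08698%.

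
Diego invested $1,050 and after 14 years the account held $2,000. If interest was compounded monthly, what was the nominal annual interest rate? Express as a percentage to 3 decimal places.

The 168-period growth factor is 2,000/1,050 = 1.90476.
r/12 = 1.90476^(1/168) − 1 ≈ 0.00384282, so r ≈ 12·0.00384282 = 4.61139%.

4.611%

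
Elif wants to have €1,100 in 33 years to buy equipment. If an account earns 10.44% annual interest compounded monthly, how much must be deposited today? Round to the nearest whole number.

Periodic rate = 10.44%/12 = 0.0087; 396 periods.
P = 1,100/(1 + 0.0087)^396 ≈ 1,100/30.88589908 ≈ 35.6150.

€36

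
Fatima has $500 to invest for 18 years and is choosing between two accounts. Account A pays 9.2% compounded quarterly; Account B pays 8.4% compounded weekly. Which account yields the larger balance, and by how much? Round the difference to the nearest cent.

Account A, by $305.36

Account A growth factor: (1 + 0.023)^72 ≈ 5.140976602; balance ≈ 2,570.4883.
Account B growth factor: (1 + 0.084/52)^936 ≈ 4.530263397; balance ≈ 2,265.1317.
Account A is larger by 305.3566.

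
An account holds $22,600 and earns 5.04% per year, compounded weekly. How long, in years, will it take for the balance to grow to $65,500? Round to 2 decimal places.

We need (1 + 0.000969231)^(52t) = 2.8982, so 52t = ln 2.8982 / ln 1.000969 ≈ 1098.4132.
t ≈ 1098.4132/52 = 21.1233 years.

21.12 years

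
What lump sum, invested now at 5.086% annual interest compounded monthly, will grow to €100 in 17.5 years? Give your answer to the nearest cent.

Growth factor = (1 + 0.05086/12)^210 ≈ 2.4306754.
P = 100/2.4306754 ≈ 41.1408.

€41.14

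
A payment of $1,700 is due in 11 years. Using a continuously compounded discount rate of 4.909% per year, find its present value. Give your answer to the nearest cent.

$990.68

P = A·e^(−rt) = 1,700·e^(−0.53999).
e^(−0.53999) ≈ 0.5827540799, so P ≈ 990.6819.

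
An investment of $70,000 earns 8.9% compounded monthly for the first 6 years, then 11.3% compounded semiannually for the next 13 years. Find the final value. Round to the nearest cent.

After 6 years at 8.9%: 70,000 × 1.70238377098 ≈ 119,166.8640.
Then 13 years at 11.3%: 119,166.8640 × 4.17452471007 ≈ 497,465.0183.

$497,465.02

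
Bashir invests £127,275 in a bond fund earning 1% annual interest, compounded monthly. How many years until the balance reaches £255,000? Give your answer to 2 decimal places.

We need (1 + 0.000833333)^(12t) = 2.0035, so 12t = ln 2.0035 / ln 1.000833 ≈ 834.2435.
t ≈ 834.2435/12 = 69.5203 years.

69.52 years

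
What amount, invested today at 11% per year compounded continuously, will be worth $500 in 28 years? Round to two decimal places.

$22.98

P = A·e^(−rt) = 500·e^(−3.08).
e^(−3.08) ≈ 0.0459592566, so P ≈ 22.9796.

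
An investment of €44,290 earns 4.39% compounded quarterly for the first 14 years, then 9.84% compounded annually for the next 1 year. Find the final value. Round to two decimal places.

Phase 1: 44,290·(1 + 0.010975)^56 ≈ 81,614.8128.
Phase 2: 81,614.8128·(1 + 0.0984)^1 ≈ 89,645.7104.

€89,645.71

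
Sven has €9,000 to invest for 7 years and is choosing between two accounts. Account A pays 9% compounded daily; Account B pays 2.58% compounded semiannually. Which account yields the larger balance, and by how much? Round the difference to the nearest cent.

Account A growth factor: (1 + 0.09/365)^2555 ≈ 1.8774647726; balance ≈ 16,897.1830.
Account B growth factor: (1 + 0.0129)^14 ≈ 1.196553154; balance ≈ 10,768.9784.
Account A is larger by 6,128.2046.

Account A, by €6,128.20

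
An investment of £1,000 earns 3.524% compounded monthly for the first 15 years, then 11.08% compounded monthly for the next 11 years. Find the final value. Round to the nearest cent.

Phase 1: 1,000·(1 + 0.03524/12)^180 ≈ 1,695.2417.
Phase 2: 1,695.2417·(1 + 0.1108/12)^132 ≈ 5,703.2316.

£5,703.23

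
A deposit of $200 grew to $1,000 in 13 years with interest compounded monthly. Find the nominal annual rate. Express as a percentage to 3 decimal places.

12.444%

The 156-period growth factor is 1,000/200 = 5.
r/12 = 5^(1/156) − 1 ≈ 0.0103703, so r ≈ 12·0.0103703 = 12.44438%.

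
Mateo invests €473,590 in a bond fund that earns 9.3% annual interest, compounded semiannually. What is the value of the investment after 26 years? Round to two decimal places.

Growth factor = (1 + 0.0465)^52 ≈ 10.62771988262.
A ≈ 473,590 × 10.62771988262 ≈ 5,033,181.8592.

€5,033,181.86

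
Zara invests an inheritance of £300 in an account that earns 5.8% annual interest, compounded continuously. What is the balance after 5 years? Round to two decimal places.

£400.93

A = P·e^(rt) = 300·e^(0.058·5) = 300·e^0.29.
e^0.29 ≈ 1.33642749, so A ≈ 400.9282.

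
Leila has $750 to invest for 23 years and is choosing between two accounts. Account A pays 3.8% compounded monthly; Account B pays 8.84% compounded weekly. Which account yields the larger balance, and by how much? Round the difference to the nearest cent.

Account B, by $3,924.11

A: (1 + 0.038/12)^276 ≈ 2.393170561, so 750 × 2.393170561 ≈ 1,794.8779.
B: (1 + 0.0017)^1196 ≈ 7.625315786, so 750 × 7.625315786 ≈ 5,718.9868.
Difference ≈ 3,924.1089 in favor of B.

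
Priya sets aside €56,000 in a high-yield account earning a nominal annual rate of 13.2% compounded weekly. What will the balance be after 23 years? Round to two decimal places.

Growth factor = (1 + 0.132/52)^1196 ≈ 20.74184430988.
A ≈ 56,000 × 20.74184430988 ≈ 1,161,543.2814.

€1,161,543.28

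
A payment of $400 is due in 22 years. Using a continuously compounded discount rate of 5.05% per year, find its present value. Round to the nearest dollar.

$132

P = A·e^(−rt) = 400·e^(−1.111).
e^(−1.111) ≈ 0.329229567, so P ≈ 131.6918.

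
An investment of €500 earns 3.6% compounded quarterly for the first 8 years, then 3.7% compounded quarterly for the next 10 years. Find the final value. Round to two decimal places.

€962.58

After 8 years at 3.6%: 500 × 1.33204016 ≈ 666.0201.
Then 10 years at 3.7%: 666.0201 × 1.44527444 ≈ 962.5818.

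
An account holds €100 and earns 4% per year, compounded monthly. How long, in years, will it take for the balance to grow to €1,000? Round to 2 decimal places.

57.66 years

We need (1 + 0.00333333)^(12t) = 10, so 12t = ln 10 / ln 1.003333 ≈ 691.9262.
t ≈ 691.9262/12 = 57.6605 years.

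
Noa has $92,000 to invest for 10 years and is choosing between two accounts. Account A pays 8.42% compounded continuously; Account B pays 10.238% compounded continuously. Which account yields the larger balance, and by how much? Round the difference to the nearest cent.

Account B, by $42,572.87

A: e^(0.0842·10) = e^0.842 ≈ 2.32100434656, so 92,000 × 2.32100434656 ≈ 213,532.3999.
B: e^(0.10238·10) = e^1.0238 ≈ 2.78375295192, so 92,000 × 2.78375295192 ≈ 256,105.2716.
Difference ≈ 42,572.8717 in favor of B.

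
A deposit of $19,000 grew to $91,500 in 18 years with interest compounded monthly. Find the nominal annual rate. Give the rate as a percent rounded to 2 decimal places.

The 216-period growth factor is 91,500/19,000 = 4.81579.
r/12 = 4.81579^(1/216) − 1 ≈ 0.00730386, so r ≈ 12·0.00730386 = 8.76463%.

8.76%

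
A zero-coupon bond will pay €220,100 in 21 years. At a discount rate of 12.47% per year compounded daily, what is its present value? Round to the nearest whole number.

€16,052

Periodic rate = 12.47%/365 = 0.000341644; 7665 periods.
P = 220,100/(1 + 0.1247/365)^7665 ≈ 220,100/13.7117450778 ≈ 16,051.9320.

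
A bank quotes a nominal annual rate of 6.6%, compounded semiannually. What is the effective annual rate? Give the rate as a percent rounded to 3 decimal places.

6.709%

One year is 2 periods at 0.033 each: (1 + 0.033)^2 ≈ 1.067089.
EAR = 1.067089 − 1 ≈ 6.70890%.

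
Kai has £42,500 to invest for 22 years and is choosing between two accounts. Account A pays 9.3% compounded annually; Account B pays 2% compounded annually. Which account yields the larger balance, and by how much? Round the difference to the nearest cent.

A: (1 + 0.093)^22 ≈ 7.07364992697, so 42,500 × 7.07364992697 ≈ 300,630.1219.
B: (1 + 0.02)^22 ≈ 1.5459796708, so 42,500 × 1.5459796708 ≈ 65,704.1360.
Difference ≈ 234,925.9859 in favor of A.

Account A, by £234,925.99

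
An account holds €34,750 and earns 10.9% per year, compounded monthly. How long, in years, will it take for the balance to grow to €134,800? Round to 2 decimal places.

12.49 years

(1 + 0.00908333)^(12t) = 134,800/34,750 = 3.8791.
12t·ln(1 + 0.00908333) = ln(3.8791); 12t = 1.3556/0.00904233 ≈ 149.9185.
t ≈ 12.4932 years.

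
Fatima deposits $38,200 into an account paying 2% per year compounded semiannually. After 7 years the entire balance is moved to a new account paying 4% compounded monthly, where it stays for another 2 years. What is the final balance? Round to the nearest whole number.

$47,561

After 7 years at 2%: 38,200 × 1.1494742132 ≈ 43,909.9149.
Then 2 years at 4%: 43,909.9149 × 1.0831429592 ≈ 47,560.7152.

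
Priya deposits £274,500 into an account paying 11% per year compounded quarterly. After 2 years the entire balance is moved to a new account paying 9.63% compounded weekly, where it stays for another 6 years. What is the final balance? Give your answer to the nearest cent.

£607,435.65

After 2 years at 11%: 274,500 × 1.24238055194 ≈ 341,033.4615.
Then 6 years at 9.63%: 341,033.4615 × 1.78116142779 ≈ 607,435.6472.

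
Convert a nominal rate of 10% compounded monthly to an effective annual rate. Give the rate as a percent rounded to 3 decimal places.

10.471%

EAR = (1 + 10%/12)^12 − 1 = (1 + 0.00833333)^12 − 1.
(1 + 0.00833333)^12 ≈ 1.104713, so EAR ≈ 10.47131%.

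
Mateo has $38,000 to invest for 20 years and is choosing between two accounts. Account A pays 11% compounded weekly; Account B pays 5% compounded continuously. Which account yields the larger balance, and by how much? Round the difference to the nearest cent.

Account A, by $238,859.83

A: (1 + 0.11/52)^1040 ≈ 9.00406690212, so 38,000 × 9.00406690212 ≈ 342,154.5423.
B: e^(0.05·20) = e^1 ≈ 2.71828182846, so 38,000 × 2.71828182846 ≈ 103,294.7095.
Difference ≈ 238,859.8328 in favor of A.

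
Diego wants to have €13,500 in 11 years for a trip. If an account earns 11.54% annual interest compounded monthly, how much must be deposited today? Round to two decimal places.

€3,816.58

Growth factor = (1 + 0.1154/12)^132 ≈ 3.5371989366.
P = 13,500/3.5371989366 ≈ 3,816.5792.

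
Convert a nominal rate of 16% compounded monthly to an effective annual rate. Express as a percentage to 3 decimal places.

17.227%

EAR = (1 + 16%/12)^12 − 1 = (1 + 0.0133333)^12 − 1.
(1 + 0.0133333)^12 ≈ 1.172271, so EAR ≈ 17.22708%.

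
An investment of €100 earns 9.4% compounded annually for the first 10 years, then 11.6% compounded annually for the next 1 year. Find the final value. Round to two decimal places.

€274.05

After 10 years at 9.4%: 100 × 2.45568818 ≈ 245.5688.
Then 1 years at 11.6%: 245.5688 × 1.116 ≈ 274.0548.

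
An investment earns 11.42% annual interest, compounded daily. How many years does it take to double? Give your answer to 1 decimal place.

(1 + 0.000312877)^(365t) = 2.
365t = ln 2 / ln(1 + 0.000312877) ≈ 0.69315/0.000312828 ≈ 2215.7469.
t ≈ 6.0705.

6.1 years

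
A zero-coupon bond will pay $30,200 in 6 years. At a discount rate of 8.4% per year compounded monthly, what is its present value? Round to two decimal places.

$18,276.16

Growth factor = (1 + 0.007)^72 ≈ 1.6524254678.
P = 30,200/1.6524254678 ≈ 18,276.1647.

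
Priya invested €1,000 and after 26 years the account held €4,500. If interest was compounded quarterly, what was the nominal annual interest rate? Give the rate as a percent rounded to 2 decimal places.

5.83%

The 104-period growth factor is 4,500/1,000 = 4.5.
r/4 = 4.5^(1/104) − 1 ≈ 0.0145674, so r ≈ 4·0.0145674 = 5.82695%.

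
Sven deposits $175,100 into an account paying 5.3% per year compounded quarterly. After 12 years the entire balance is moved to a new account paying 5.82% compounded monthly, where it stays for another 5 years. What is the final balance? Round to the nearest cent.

After 12 years at 5.3%: 175,100 × 1.8810372497 ≈ 329,369.6224.
Then 5 years at 5.82%: 329,369.6224 × 1.33682392909 ≈ 440,309.1928.

$440,309.19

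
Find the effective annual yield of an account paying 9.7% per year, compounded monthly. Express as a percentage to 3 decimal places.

10.143%

One year is 12 periods at 0.00808333 each: (1 + 0.00808333)^12 ≈ 1.101431.
EAR = 1.101431 − 1 ≈ 10.14308%.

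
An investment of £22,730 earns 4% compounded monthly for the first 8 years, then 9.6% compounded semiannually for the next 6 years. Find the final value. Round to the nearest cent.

£54,913.35

After 8 years at 4%: 22,730 × 1.3763951192 ≈ 31,285.4611.
Then 6 years at 9.6%: 31,285.4611 × 1.7552354909 ≈ 54,913.3516.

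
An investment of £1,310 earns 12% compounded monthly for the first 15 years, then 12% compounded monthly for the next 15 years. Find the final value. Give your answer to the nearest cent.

£47,094.03

After 15 years at 12%: 1,310 × 5.9958019754 ≈ 7,854.5006.
Then 15 years at 12%: 7,854.5006 × 5.9958019754 ≈ 47,094.0301.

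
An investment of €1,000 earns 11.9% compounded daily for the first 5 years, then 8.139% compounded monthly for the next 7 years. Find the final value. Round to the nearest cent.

After 5 years at 11.9%: 1,000 × 1.81285514 ≈ 1,812.8551.
Then 7 years at 8.139%: 1,812.8551 × 1.764392777 ≈ 3,198.5885.

€3,198.59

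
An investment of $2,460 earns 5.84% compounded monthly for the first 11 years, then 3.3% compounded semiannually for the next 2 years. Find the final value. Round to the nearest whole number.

$4,985

After 11 years at 5.84%: 2,460 × 1.898078161 ≈ 4,669.2723.
Then 2 years at 3.3%: 4,669.2723 × 1.067651543 ≈ 4,985.1557.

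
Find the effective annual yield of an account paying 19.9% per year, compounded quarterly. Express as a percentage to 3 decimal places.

21.435%

EAR = (1 + 19.9%/4)^4 − 1 = (1 + 0.04975)^4 − 1.
(1 + 0.04975)^4 ≈ 1.214349, so EAR ≈ 21.43490%.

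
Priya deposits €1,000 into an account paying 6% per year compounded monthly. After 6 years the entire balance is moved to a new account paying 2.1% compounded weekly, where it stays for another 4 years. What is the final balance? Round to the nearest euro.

€1,558

After 6 years at 6%: 1,000 × 1.432044278 ≈ 1,432.0443.
Then 4 years at 2.1%: 1,432.0443 × 1.087610451 ≈ 1,557.5063.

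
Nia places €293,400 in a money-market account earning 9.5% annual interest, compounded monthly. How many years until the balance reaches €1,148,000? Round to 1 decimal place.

14.4 years

(1 + 0.00791667)^(12t) = 1,148,000/293,400 = 3.9127.
12t·ln(1 + 0.00791667) = ln(3.9127); 12t = 1.3642/0.00788549 ≈ 173.0062.
t ≈ 14.4172 years.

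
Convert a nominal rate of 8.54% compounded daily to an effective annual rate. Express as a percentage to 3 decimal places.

One year is 365 periods at 0.000233973 each: (1 + 0.000233973)^365 ≈ 1.089142.
EAR = 1.089142 − 1 ≈ 8.91418%.

8.914%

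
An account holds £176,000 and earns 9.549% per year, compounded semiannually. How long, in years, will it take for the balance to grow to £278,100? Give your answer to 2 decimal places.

4.90 years

(1 + 0.047745)^(2t) = 278,100/176,000 = 1.5801.
2t·ln(1 + 0.047745) = ln(1.5801); 2t = 0.4575/0.0466402 ≈ 9.8091.
t ≈ 4.9045 years.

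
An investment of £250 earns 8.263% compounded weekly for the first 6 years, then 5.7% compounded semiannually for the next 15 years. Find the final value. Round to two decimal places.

£953.26

After 6 years at 8.263%: 250 × 1.64113243 ≈ 410.2831.
Then 15 years at 5.7%: 410.2831 × 2.32342619 ≈ 953.2625.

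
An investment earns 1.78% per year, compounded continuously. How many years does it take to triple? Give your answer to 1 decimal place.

e^(0.0178t) = 3, so 0.0178t = ln 3 ≈ 1.0986.
t ≈ 1.0986/0.0178 ≈ 61.7198.

61.7 years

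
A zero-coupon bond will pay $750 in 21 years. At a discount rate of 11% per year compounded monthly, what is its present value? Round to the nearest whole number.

$75

Periodic rate = 11%/12 = 0.00916667; 252 periods.
P = 750/(1 + 0.11/12)^252 ≈ 750/9.96896493 ≈ 75.2335.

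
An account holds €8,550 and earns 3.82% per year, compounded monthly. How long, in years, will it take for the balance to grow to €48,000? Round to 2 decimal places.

45.24 years

(1 + 0.00318333)^(12t) = 48,000/8,550 = 5.614.
12t·ln(1 + 0.00318333) = ln(5.614); 12t = 1.7253/0.00317828 ≈ 542.8317.
t ≈ 45.2360 years.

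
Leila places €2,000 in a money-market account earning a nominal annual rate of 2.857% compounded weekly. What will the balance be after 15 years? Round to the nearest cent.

€3,069.70

Periodic rate = 2.857%/52 = 0.000549423; periods = 52·15 = 780.
A = 2,000·(1 + 0.02857/52)^780 ≈ 2,000·1.534849477 ≈ 3,069.6990.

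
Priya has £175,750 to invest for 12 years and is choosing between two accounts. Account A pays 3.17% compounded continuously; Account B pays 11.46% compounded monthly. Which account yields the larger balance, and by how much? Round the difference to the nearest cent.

A: e^(0.0317·12) = e^0.3804 ≈ 1.46286962027, so 175,750 × 1.46286962027 ≈ 257,099.3358.
B: (1 + 0.00955)^144 ≈ 3.93013953387, so 175,750 × 3.93013953387 ≈ 690,722.0231.
Difference ≈ 433,622.6873 in favor of B.

Account B, by £433,622.69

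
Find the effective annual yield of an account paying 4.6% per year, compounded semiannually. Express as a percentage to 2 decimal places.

EAR = (1 + 4.6%/2)^2 − 1 = (1 + 0.023)^2 − 1.
(1 + 0.023)^2 ≈ 1.046529, so EAR ≈ 4.65290%.

4.65%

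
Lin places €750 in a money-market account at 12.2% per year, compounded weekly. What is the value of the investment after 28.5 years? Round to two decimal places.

Periodic rate = 12.2%/52 = 0.00234615; periods = 52·28.5 = 1482.
A = 750·(1 + 0.122/52)^1482 ≈ 750·32.230963181 ≈ 24,173.2224.

€24,173.22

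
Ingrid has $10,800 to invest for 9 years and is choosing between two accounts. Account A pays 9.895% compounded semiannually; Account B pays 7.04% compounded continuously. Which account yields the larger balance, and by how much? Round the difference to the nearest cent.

Account A, by $5,407.23

A: (1 + 0.049475)^18 ≈ 2.3850514688, so 10,800 × 2.3850514688 ≈ 25,758.5559.
B: e^(0.0704·9) = e^0.6336 ≈ 1.8843821589, so 10,800 × 1.8843821589 ≈ 20,351.3273.
Difference ≈ 5,407.2285 in favor of A.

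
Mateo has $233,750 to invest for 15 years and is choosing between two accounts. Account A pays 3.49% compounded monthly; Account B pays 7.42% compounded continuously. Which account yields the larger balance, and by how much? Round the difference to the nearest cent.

Account B, by $317,159.49

Account A growth factor: (1 + 0.0349/12)^180 ≈ 1.68664309043; balance ≈ 394,252.8224.
Account B growth factor: e^(0.0742·15) = e^1.113 ≈ 3.0434751379; balance ≈ 711,412.3135.
Account B is larger by 317,159.4911.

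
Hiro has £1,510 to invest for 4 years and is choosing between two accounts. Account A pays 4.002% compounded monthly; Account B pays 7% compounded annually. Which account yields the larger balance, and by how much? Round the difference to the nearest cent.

Account B, by £207.63

Account A growth factor: (1 + 0.003335)^48 ≈ 1.173292218; balance ≈ 1,771.6712.
Account B growth factor: (1 + 0.07)^4 ≈ 1.31079601; balance ≈ 1,979.3020.
Account B is larger by 207.6307.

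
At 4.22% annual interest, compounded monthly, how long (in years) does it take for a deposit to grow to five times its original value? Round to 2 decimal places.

38.21 years

(1 + 0.00351667)^(12t) = 5.
12t = ln 5 / ln(1 + 0.00351667) ≈ 1.6094/0.0035105 ≈ 458.4643.
t ≈ 38.2054.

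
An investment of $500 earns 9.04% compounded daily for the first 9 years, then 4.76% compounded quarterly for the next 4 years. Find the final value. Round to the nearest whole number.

$1,363

After 9 years at 9.04%: 500 × 2.255787789 ≈ 1,127.8939.
Then 4 years at 4.76%: 1,127.8939 × 1.208374452 ≈ 1,362.9182.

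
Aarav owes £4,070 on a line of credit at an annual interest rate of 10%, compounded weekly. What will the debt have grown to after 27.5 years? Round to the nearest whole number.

Periodic rate = 10%/52 = 0.00192308; periods = 52·27.5 = 1430.
A = 4,070·(1 + 0.1/52)^1430 ≈ 4,070·15.601376607 ≈ 63,497.6028.

£63,498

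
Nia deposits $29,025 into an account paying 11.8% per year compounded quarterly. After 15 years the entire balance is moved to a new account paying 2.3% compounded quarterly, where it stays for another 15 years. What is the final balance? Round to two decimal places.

Phase 1: 29,025·(1 + 0.0295)^60 ≈ 166,093.7481.
Phase 2: 166,093.7481·(1 + 0.00575)^60 ≈ 234,291.0832.

$234,291.08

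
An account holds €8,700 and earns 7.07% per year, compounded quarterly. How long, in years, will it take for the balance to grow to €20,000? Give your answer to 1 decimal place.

We need (1 + 0.017675)^(4t) = 2.2989, so 4t = ln 2.2989 / ln 1.017675 ≈ 47.5103.
t ≈ 47.5103/4 = 11.8776 years.

11.9 years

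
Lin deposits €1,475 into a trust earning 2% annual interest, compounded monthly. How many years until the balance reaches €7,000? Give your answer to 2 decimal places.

(1 + 0.00166667)^(12t) = 7,000/1,475 = 4.7458.
12t·ln(1 + 0.00166667) = ln(4.7458); 12t = 1.5573/0.00166528 ≈ 935.1297.
t ≈ 77.9275 years.

77.93 years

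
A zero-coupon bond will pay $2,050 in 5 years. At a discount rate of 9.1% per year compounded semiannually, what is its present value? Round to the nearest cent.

$1,313.75

Periodic rate = 9.1%/2 = 0.0455; 10 periods.
P = 2,050/(1 + 0.0455)^10 ≈ 2,050/1.560415916 ≈ 1,313.7523.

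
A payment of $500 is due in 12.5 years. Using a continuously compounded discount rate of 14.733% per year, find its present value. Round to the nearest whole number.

P = A·e^(−rt) = 500·e^(−1.841625).
e^(−1.841625) ≈ 0.158559557, so P ≈ 79.2798.

$79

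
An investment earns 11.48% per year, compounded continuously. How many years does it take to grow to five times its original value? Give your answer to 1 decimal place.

e^(0.1148t) = 5, so 0.1148t = ln 5 ≈ 1.6094.
t ≈ 1.6094/0.1148 ≈ 14.0195.

14.0 years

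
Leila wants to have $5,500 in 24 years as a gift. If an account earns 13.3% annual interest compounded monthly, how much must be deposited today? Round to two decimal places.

Growth factor = (1 + 0.133/12)^288 ≈ 23.91343955.
P = 5,500/23.91343955 ≈ 229.9962.

$230.00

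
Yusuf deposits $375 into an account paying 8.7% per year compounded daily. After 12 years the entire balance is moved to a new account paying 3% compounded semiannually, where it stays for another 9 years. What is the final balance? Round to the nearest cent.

$1,392.42

After 12 years at 8.7%: 375 × 2.840203197 ≈ 1,065.0762.
Then 9 years at 3%: 1,065.0762 × 1.307340636 ≈ 1,392.4174.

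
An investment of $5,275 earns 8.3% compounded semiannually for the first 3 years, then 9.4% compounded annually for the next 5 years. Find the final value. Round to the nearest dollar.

$10,550

After 3 years at 8.3%: 5,275 × 1.2763084534 ≈ 6,732.5271.
Then 5 years at 9.4%: 6,732.5271 × 1.5670635535 ≈ 10,550.2978.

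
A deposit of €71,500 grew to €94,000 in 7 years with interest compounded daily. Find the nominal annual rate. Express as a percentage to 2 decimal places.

3.91%

(1 + r/365)^2555 = 94,000/71,500 = 1.31469.
1 + r/365 = 1.31469^(1/2555) ≈ 1.000107, so r/365 ≈ 0.000107089.
r ≈ 365·0.000107089 = 3.90874%.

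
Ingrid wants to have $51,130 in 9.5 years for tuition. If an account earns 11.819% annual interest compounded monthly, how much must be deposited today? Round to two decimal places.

$16,727.59

Growth factor = (1 + 0.11819/12)^114 ≈ 3.0566260005.
P = 51,130/3.0566260005 ≈ 16,727.5944.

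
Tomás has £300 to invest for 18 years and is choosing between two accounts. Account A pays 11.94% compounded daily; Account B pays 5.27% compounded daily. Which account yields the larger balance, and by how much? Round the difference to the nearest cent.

Account A growth factor: (1 + 0.1194/365)^6570 ≈ 8.57497905; balance ≈ 2,572.4937.
Account B growth factor: (1 + 0.0527/365)^6570 ≈ 2.5819154; balance ≈ 774.5746.
Account A is larger by 1,797.9191.

Account A, by £1,797.92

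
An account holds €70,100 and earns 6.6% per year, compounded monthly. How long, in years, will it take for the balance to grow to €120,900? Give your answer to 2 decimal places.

8.28 years

We need (1 + 0.0055)^(12t) = 1.7247, so 12t = ln 1.7247 / ln 1.0055 ≈ 99.3706.
t ≈ 99.3706/12 = 8.2809 years.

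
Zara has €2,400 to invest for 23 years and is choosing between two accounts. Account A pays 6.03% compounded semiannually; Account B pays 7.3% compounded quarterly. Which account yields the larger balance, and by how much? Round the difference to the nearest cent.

Account B, by €3,260.27

A: (1 + 0.03015)^46 ≈ 3.92122241, so 2,400 × 3.92122241 ≈ 9,410.9338.
B: (1 + 0.01825)^92 ≈ 5.2796669299, so 2,400 × 5.2796669299 ≈ 12,671.2006.
Difference ≈ 3,260.2668 in favor of B.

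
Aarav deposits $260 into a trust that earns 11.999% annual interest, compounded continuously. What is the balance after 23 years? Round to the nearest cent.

$4,107.01

A = P·e^(rt) = 260·e^(0.11999·23) = 260·e^2.75977.
e^2.75977 ≈ 15.7962094, so A ≈ 4,107.0144.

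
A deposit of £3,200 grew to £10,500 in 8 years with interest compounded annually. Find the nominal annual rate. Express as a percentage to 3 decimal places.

16.013%

(1 + r)^8 = 10,500/3,200 = 3.28125.
1 + r = 3.28125^(1/8) ≈ 1.160125, so r ≈ 0.160125.
r ≈ 16.01253%.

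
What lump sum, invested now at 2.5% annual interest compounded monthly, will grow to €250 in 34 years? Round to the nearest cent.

€106.95

Growth factor = (1 + 0.025/12)^408 ≈ 2.33757908.
P = 250/2.33757908 ≈ 106.9483.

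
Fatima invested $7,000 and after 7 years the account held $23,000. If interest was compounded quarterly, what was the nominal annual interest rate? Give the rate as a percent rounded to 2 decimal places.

17.36%

(1 + r/4)^28 = 23,000/7,000 = 3.28571.
1 + r/4 = 3.28571^(1/28) ≈ 1.043401, so r/4 ≈ 0.0434006.
r ≈ 4·0.0434006 = 17.36022%.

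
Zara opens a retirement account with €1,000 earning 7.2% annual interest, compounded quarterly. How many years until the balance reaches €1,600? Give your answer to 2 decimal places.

6.59 years

We need (1 + 0.018)^(4t) = 1.6, so 4t = ln 1.6 / ln 1.018 ≈ 26.3456.
t ≈ 26.3456/4 = 6.5864 years.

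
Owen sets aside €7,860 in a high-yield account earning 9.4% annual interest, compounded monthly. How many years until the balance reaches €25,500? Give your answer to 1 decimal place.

(1 + 0.00783333)^(12t) = 25,500/7,860 = 3.2443.
12t·ln(1 + 0.00783333) = ln(3.2443); 12t = 1.1769/0.00780281 ≈ 150.8292.
t ≈ 12.5691 years.

12.6 years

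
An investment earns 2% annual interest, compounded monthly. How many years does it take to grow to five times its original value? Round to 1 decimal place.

80.5 years

(1 + 0.00166667)^(12t) = 5.
12t = ln 5 / ln(1 + 0.00166667) ≈ 1.6094/0.00166528 ≈ 966.4672.
t ≈ 80.5389.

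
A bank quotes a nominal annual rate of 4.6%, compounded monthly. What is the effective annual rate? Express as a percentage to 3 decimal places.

One year is 12 periods at 0.00383333 each: (1 + 0.00383333)^12 ≈ 1.046982.
EAR = 1.046982 − 1 ≈ 4.69823%.

4.698%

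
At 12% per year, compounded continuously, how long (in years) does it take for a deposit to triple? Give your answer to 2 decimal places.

e^(0.12t) = 3, so 0.12t = ln 3 ≈ 1.0986.
t ≈ 1.0986/0.12 ≈ 9.1551.

9.16 years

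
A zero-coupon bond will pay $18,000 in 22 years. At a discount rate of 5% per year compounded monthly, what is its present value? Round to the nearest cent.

Periodic rate = 5%/12 = 0.00416667; 264 periods.
P = 18,000/(1 + 0.05/12)^264 ≈ 18,000/2.9973083799 ≈ 6,005.3881.

$6,005.39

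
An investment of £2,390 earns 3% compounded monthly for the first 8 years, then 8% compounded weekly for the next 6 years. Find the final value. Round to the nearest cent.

Phase 1: 2,390·(1 + 0.0025)^96 ≈ 3,037.3756.
Phase 2: 3,037.3756·(1 + 0.08/52)^312 ≈ 4,906.8148.

£4,906.81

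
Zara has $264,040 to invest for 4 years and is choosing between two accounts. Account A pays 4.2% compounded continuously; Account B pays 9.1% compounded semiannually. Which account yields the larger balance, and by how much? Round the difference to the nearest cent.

A: e^(0.042·4) = e^0.168 ≈ 1.18293661065, so 264,040 × 1.18293661065 ≈ 312,342.5827.
B: (1 + 0.0455)^8 ≈ 1.42755318471, so 264,040 × 1.42755318471 ≈ 376,931.1429.
Difference ≈ 64,588.5602 in favor of B.

Account B, by $64,588.56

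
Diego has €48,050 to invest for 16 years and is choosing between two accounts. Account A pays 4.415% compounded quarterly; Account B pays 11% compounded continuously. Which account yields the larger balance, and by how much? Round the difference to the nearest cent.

Account B, by €182,281.68

A: (1 + 0.0110375)^64 ≈ 2.0188539636, so 48,050 × 2.0188539636 ≈ 97,005.9330.
B: e^(0.11·16) = e^1.76 ≈ 5.8124373944, so 48,050 × 5.8124373944 ≈ 279,287.6168.
Difference ≈ 182,281.6838 in favor of B.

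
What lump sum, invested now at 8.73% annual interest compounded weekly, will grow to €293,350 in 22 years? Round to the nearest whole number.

€43,051

Periodic rate = 8.73%/52 = 0.00167885; 1144 periods.
P = 293,350/(1 + 0.0873/52)^1144 ≈ 293,350/6.81407009564 ≈ 43,050.6285.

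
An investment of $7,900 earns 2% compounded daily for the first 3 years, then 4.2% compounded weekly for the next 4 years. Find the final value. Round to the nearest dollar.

$9,922

After 3 years at 2%: 7,900 × 1.061834801 ≈ 8,388.4949.
Then 4 years at 4.2%: 8,388.4949 × 1.182856399 ≈ 9,922.3849.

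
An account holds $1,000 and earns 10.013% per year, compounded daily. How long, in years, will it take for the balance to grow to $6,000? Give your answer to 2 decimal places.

17.90 years

We need (1 + 0.000274329)^(365t) = 6, so 365t = ln 6 / ln 1.000274 ≈ 6532.3270.
t ≈ 6532.3270/365 = 17.8968 years.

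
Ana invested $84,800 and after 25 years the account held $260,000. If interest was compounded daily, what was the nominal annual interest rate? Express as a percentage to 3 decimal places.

4.482%

The 9125-period growth factor is 260,000/84,800 = 3.06604.
r/365 = 3.06604^(1/9125) − 1 ≈ 0.00012279, so r ≈ 365·0.00012279 = 4.48182%.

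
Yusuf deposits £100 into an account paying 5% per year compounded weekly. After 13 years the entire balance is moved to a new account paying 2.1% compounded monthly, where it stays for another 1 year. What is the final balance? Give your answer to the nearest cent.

Phase 1: 100·(1 + 0.05/52)^676 ≈ 191.4943.
Phase 2: 191.4943·(1 + 0.00175)^12 ≈ 195.5546.

£195.55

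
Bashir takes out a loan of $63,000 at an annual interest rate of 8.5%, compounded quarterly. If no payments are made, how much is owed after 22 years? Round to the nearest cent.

Growth factor = (1 + 0.02125)^88 ≈ 6.3624168492.
A ≈ 63,000 × 6.3624168492 ≈ 400,832.2615.

$400,832.26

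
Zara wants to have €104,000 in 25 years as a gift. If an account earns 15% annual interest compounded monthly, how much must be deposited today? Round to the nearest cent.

Periodic rate = 15%/12 = 0.0125; 300 periods.
P = 104,000/(1 + 0.0125)^300 ≈ 104,000/41.544120188 ≈ 2,503.3627.

€2,503.36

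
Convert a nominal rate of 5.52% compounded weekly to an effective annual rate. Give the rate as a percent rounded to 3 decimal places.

One year is 52 periods at 0.00106154 each: (1 + 0.00106154)^52 ≈ 1.056721.
EAR = 1.056721 − 1 ≈ 5.67210%.

5.672%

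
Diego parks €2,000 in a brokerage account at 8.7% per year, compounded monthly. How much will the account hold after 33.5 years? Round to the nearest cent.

Growth factor = (1 + 0.00725)^402 ≈ 18.246727081.
A ≈ 2,000 × 18.246727081 ≈ 36,493.4542.

€36,493.45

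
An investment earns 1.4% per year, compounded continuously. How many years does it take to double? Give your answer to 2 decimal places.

e^(0.014t) = 2, so 0.014t = ln 2 ≈ 0.69315.
t ≈ 0.69315/0.014 ≈ 49.5105.

49.51 years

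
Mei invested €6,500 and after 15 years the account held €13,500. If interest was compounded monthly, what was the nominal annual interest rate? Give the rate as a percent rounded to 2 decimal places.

The 180-period growth factor is 13,500/6,500 = 2.07692.
r/12 = 2.07692^(1/180) − 1 ≈ 0.00406874, so r ≈ 12·0.00406874 = 4.88249%.

4.88%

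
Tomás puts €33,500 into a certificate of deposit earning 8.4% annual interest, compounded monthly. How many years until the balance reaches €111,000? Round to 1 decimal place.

14.3 years

We need (1 + 0.007)^(12t) = 3.3134, so 12t = ln 3.3134 / ln 1.007 ≈ 171.7390.
t ≈ 171.7390/12 = 14.3116 years.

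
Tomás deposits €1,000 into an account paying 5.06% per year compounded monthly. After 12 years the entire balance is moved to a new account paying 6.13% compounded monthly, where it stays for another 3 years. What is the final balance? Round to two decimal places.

€2,201.98

After 12 years at 5.06%: 1,000 × 1.832943982 ≈ 1,832.9440.
Then 3 years at 6.13%: 1,832.9440 × 1.201333131 ≈ 2,201.9763.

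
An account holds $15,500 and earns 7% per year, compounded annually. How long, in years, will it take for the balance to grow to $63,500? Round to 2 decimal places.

We need (1 + 0.07)^t = 4.0968, so t = ln 4.0968 / ln 1.07 ≈ 20.8429.

20.84 years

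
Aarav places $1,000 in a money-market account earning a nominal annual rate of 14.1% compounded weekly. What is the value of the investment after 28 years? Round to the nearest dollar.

Growth factor = (1 + 0.141/52)^1456 ≈ 51.55540627.
A ≈ 1,000 × 51.55540627 ≈ 51,555.4063.

$51,555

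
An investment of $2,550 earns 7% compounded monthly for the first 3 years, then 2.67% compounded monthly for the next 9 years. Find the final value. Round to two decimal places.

$3,996.89

After 3 years at 7%: 2,550 × 1.232925587 ≈ 3,143.9602.
Then 9 years at 2.67%: 3,143.9602 × 1.271291181 ≈ 3,996.8889.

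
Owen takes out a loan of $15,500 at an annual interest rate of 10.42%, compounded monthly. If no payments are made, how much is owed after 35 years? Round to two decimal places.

Growth factor = (1 + 0.1042/12)^420 ≈ 37.7602518285.
A ≈ 15,500 × 37.7602518285 ≈ 585,283.9033.

$585,283.90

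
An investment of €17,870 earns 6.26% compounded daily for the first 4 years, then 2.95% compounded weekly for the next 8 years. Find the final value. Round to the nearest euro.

€29,062

Phase 1: 17,870·(1 + 0.0626/365)^1460 ≈ 22,954.2214.
Phase 2: 22,954.2214·(1 + 0.0295/52)^416 ≈ 29,062.1006.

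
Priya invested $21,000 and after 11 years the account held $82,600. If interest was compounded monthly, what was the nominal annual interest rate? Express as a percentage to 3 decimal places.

12.515%

(1 + r/12)^132 = 82,600/21,000 = 3.93333.
1 + r/12 = 3.93333^(1/132) ≈ 1.010429, so r/12 ≈ 0.0104289.
r ≈ 12·0.0104289 = 12.51469%.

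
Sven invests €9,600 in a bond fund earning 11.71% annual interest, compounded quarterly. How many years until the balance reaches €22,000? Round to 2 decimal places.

7.18 years

(1 + 0.029275)^(4t) = 22,000/9,600 = 2.2917.
4t·ln(1 + 0.029275) = ln(2.2917); 4t = 0.82928/0.0288547 ≈ 28.7399.
t ≈ 7.1850 years.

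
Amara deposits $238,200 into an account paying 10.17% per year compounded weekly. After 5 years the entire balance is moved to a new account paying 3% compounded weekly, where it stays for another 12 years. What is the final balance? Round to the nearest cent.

Phase 1: 238,200·(1 + 0.1017/52)^260 ≈ 395,881.1540.
Phase 2: 395,881.1540·(1 + 0.03/52)^624 ≈ 567,369.2031.

$567,369.20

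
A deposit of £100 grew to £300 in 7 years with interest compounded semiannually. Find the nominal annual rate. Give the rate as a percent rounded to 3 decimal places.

(1 + r/2)^14 = 300/100 = 3.
1 + r/2 = 3^(1/14) ≈ 1.081633, so r/2 ≈ 0.0816334.
r ≈ 2·0.0816334 = 16.32668%.

16.327%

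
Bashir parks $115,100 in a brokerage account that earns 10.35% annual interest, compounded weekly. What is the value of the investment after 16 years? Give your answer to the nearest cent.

Growth factor = (1 + 0.1035/52)^832 ≈ 5.22970120306.
A ≈ 115,100 × 5.22970120306 ≈ 601,938.6085.

$601,938.61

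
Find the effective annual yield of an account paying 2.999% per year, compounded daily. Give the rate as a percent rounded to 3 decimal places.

3.044%

EAR = (1 + 2.999%/365)^365 − 1 = (1 + 0.0000821644)^365 − 1.
(1 + 0.0000821644)^365 ≈ 1.030443, so EAR ≈ 3.04430%.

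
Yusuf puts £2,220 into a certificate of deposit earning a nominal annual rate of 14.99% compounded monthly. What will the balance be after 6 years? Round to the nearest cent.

Growth factor = (1 + 0.1499/12)^72 ≈ 2.444471257.
A ≈ 2,220 × 2.444471257 ≈ 5,426.7262.

£5,426.73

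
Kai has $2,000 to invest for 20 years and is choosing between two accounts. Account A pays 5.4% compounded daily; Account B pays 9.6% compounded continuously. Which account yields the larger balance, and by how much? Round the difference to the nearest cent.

A: (1 + 0.054/365)^7300 ≈ 2.944444332, so 2,000 × 2.944444332 ≈ 5,888.8887.
B: e^(0.096·20) = e^1.92 ≈ 6.8209584693, so 2,000 × 6.8209584693 ≈ 13,641.9169.
Difference ≈ 7,753.0283 in favor of B.

Account B, by $7,753.03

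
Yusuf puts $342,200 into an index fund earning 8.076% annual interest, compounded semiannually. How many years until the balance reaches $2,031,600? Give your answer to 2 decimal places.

22.50 years

(1 + 0.04038)^(2t) = 2,031,600/342,200 = 5.9369.
2t·ln(1 + 0.04038) = ln(5.9369); 2t = 1.7812/0.039586 ≈ 44.9953.
t ≈ 22.4976 years.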